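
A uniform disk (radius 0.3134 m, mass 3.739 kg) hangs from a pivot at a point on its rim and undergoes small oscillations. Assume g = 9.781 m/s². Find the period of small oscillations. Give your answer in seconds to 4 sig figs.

1.377 s

I_cm = ½mr² = 0.18362 kg·m². The pivot is at distance d = 0.3134 m from the centre of mass.
By the parallel-axis theorem, I = I_cm + md² = 0.18362 + 0.36724 = 0.55086 kg·m².
T = 2π√(I/(mgd)) = 2π√(0.55086/(3.739 × 9.781 × 0.3134)) = 1.377 s.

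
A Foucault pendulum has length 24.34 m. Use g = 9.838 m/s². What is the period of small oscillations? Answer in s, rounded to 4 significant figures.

T = 2π√(L/g) = 2π√(24.34/9.838) = 2π × 1.5729 = 9.883 s.

9.883 s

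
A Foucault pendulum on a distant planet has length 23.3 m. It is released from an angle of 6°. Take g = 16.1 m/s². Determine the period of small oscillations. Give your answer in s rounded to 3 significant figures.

7.56 s

T = 2π√(L/g) = 2π√(23.3/16.1) = 2π × 1.203 = 7.56 s.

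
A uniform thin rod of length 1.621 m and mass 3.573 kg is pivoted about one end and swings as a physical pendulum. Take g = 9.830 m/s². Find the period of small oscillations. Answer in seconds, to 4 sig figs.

2.083 s

For a physical pendulum T = 2π√(I/(mgd)), with d = 0.81050 m from pivot to centre of mass.
I_cm = mL²/12 = 3.573 × 1.621²/12 = 0.78238 kg·m²; I = I_cm + md² = 0.78238 + 3.573 × 0.81050² = 3.1295 kg·m².
T = 2π√(3.1295/(3.573 × 9.830 × 0.81050)) = 2.083 s.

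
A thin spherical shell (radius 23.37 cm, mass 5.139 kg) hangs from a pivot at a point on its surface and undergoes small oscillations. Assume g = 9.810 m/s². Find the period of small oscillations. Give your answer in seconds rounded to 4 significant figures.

I_cm = (2/3)mr² = 0.18711 kg·m². The pivot is at distance d = 0.2337 m from the centre of mass.
By the parallel-axis theorem, I = I_cm + md² = 0.18711 + 0.28067 = 0.46778 kg·m².
T = 2π√(I/(mgd)) = 2π√(0.46778/(5.139 × 9.810 × 0.2337)) = 1.252 s.

1.252 s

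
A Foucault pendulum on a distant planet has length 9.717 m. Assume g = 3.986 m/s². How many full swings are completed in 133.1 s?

T = 2π√(L/g) = 2π√(9.717/3.986) = 9.8102 s.
Number of complete oscillations = ⌊133.1/9.8102⌋ = ⌊13.568⌋ = 13.

13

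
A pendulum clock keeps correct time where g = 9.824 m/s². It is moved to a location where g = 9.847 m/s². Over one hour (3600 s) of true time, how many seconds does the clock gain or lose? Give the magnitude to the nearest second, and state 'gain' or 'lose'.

gain 4 s

The clock's period scales as T ∝ 1/√g, so T'/T = √(9.824/9.847) = 0.998831.
In 3600 s of true time the clock registers 3600/0.998831 = 3604.2 s, so it gains 4 s.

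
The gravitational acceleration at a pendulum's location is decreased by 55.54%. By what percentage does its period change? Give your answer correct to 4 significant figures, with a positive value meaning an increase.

49.97%

T ∝ 1/√g, so T'/T = 1/√(0.44460) = 1.4997.
Percentage change in T = (1.4997 − 1) × 100% = 49.97%.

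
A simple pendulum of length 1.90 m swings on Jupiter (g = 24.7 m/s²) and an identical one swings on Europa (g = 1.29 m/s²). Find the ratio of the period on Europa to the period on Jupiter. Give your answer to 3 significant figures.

4.38

T ∝ 1/√g, so T₂/T₁ = √(g₁/g₂) = √(24.7/1.29) = 4.38.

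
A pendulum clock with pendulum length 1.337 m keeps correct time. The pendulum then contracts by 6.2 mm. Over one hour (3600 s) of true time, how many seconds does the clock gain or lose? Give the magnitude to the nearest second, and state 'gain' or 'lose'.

T ∝ √L, so T'/T = √(1.33080/1.337) = 0.997679.
In 3600 s of true time the clock registers 3600/0.997679 = 3608.4 s, so it gains 8 s.

gain 8 s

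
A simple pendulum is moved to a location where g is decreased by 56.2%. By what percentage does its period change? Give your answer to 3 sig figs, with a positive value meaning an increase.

51.1%

T ∝ 1/√g, so T'/T = 1/√(0.4380) = 1.511.
Percentage change in T = (1.511 − 1) × 100% = 51.1%.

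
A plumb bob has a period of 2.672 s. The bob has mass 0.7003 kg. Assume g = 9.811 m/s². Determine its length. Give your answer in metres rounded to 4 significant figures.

1.774 m

From T = 2π√(L/g), L = gT²/(4π²) = 9.811 × 2.6720²/(4π²) = 1.774 m.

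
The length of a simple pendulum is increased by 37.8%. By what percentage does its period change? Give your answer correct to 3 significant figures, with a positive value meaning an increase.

T ∝ √L, so T'/T = √(1.378) = 1.174.
Percentage change in T = (1.174 − 1) × 100% = 17.4%.

17.4%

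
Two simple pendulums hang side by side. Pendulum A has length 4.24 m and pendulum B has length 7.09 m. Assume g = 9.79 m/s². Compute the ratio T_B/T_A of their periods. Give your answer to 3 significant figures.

T ∝ √L, so T_B/T_A = √(L_B/L_A) = √(7.09/4.24) = 1.29.

1.29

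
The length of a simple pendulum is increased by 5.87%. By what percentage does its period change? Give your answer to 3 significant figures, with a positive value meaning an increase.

T ∝ √L, so T'/T = √(1.059) = 1.029.
Percentage change in T = (1.029 − 1) × 100% = 2.89%.

2.89%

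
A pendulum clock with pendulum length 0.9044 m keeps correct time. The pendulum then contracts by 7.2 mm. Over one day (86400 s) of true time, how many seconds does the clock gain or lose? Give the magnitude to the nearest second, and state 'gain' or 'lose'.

T ∝ √L, so T'/T = √(0.89720/0.9044) = 0.996012.
In 86400 s of true time the clock registers 86400/0.996012 = 86746.0 s, so it gains 346 s.

gain 346 s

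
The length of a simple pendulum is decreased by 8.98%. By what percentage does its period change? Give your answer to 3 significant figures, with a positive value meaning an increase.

-4.60%

T ∝ √L, so T'/T = √(0.9102) = 0.9540.
Percentage change in T = (0.9540 − 1) × 100% = -4.60%.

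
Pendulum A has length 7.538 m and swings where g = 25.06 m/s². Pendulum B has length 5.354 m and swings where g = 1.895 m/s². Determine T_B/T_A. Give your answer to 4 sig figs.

T = 2π√(L/g), so T_B/T_A = √((L_B/g_B)/(L_A/g_A)) = √((5.354/1.895)/(7.538/25.06)) = 3.065.

3.065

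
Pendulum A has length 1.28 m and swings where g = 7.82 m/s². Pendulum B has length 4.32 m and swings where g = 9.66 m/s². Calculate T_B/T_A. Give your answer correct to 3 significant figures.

T = 2π√(L/g), so T_B/T_A = √((L_B/g_B)/(L_A/g_A)) = √((4.32/9.66)/(1.28/7.82)) = 1.65.

1.65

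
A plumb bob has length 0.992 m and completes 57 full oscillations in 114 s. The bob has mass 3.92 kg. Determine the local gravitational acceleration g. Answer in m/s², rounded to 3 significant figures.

9.79 m/s²

T = 114/57 = 2.000 s.
From T = 2π√(L/g), g = 4π²L/T² = 4π² × 0.992/2.000² = 9.79 m/s².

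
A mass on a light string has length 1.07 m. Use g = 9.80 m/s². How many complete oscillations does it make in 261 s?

125

T = 2π√(L/g) = 2π√(1.07/9.80) = 2.076 s.
Number of complete oscillations = ⌊261/2.076⌋ = ⌊125.7⌋ = 125.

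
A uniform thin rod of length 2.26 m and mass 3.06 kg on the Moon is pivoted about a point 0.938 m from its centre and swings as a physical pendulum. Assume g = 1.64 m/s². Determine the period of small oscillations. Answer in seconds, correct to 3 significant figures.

5.79 s

For a physical pendulum T = 2π√(I/(mgd)), with d = 0.9380 m from pivot to centre of mass.
I_cm = mL²/12 = 3.06 × 2.26²/12 = 1.302 kg·m²; I = I_cm + md² = 1.302 + 3.06 × 0.9380² = 3.995 kg·m².
T = 2π√(3.995/(3.06 × 1.64 × 0.9380)) = 5.79 s.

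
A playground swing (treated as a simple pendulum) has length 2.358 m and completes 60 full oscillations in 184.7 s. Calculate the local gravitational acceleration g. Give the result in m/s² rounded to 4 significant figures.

9.824 m/s²

T = 184.7/60 = 3.0783 s.
From T = 2π√(L/g), g = 4π²L/T² = 4π² × 2.358/3.0783² = 9.824 m/s².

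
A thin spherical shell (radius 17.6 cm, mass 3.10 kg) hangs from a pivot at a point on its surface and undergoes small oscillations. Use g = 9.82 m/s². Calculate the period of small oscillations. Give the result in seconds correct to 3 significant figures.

1.09 s

I_cm = (2/3)mr² = 0.06402 kg·m². The pivot is at distance d = 0.176 m from the centre of mass.
By the parallel-axis theorem, I = I_cm + md² = 0.06402 + 0.09603 = 0.1600 kg·m².
T = 2π√(I/(mgd)) = 2π√(0.1600/(3.10 × 9.82 × 0.176)) = 1.09 s.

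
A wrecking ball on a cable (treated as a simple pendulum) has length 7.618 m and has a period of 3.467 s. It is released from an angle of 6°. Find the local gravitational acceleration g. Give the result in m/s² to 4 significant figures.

From T = 2π√(L/g), g = 4π²L/T² = 4π² × 7.618/3.4670² = 25.02 m/s².

25.02 m/s²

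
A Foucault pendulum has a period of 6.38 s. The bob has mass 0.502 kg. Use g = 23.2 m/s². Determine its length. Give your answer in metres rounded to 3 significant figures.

23.9 m

From T = 2π√(L/g), L = gT²/(4π²) = 23.2 × 6.380²/(4π²) = 23.9 m.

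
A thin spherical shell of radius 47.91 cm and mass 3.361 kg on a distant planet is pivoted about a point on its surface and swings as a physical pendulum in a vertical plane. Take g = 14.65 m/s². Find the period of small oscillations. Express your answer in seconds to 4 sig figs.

1.467 s

I_cm = (2/3)mr² = 0.51432 kg·m². The pivot is at distance d = 0.4791 m from the centre of mass.
By the parallel-axis theorem, I = I_cm + md² = 0.51432 + 0.77147 = 1.2858 kg·m².
T = 2π√(I/(mgd)) = 2π√(1.2858/(3.361 × 14.65 × 0.4791)) = 1.467 s.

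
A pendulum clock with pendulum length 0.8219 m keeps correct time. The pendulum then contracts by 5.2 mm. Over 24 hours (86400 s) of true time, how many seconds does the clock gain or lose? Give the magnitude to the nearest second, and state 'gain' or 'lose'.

T ∝ √L, so T'/T = √(0.81670/0.8219) = 0.996832.
In 86400 s of true time the clock registers 86400/0.996832 = 86674.6 s, so it gains 275 s.

gain 275 s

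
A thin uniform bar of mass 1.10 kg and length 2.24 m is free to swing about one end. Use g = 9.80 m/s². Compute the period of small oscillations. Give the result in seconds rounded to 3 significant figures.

For a physical pendulum T = 2π√(I/(mgd)), with d = 1.120 m from pivot to centre of mass.
I_cm = mL²/12 = 1.10 × 2.24²/12 = 0.4599 kg·m²; I = I_cm + md² = 0.4599 + 1.10 × 1.120² = 1.840 kg·m².
T = 2π√(1.840/(1.10 × 9.80 × 1.120)) = 2.45 s.

2.45 s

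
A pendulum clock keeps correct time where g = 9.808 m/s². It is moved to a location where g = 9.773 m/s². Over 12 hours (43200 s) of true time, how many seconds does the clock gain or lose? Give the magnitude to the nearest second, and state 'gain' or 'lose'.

The clock's period scales as T ∝ 1/√g, so T'/T = √(9.808/9.773) = 1.00179.
In 43200 s of true time the clock registers 43200/1.00179 = 43122.9 s, so it loses 77 s.

lose 77 s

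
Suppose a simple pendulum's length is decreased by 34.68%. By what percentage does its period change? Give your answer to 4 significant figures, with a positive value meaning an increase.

-19.18%

T ∝ √L, so T'/T = √(0.65320) = 0.80821.
Percentage change in T = (0.80821 − 1) × 100% = -19.18%.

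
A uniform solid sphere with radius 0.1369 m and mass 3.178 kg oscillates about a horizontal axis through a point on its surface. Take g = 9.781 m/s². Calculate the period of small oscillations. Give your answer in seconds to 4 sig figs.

I_cm = (2/5)mr² = 0.023824 kg·m². The pivot is at distance d = 0.1369 m from the centre of mass.
By the parallel-axis theorem, I = I_cm + md² = 0.023824 + 0.059561 = 0.083385 kg·m².
T = 2π√(I/(mgd)) = 2π√(0.083385/(3.178 × 9.781 × 0.1369)) = 0.8795 s.

0.8795 s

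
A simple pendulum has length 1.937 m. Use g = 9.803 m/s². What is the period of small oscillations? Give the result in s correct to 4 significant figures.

T = 2π√(L/g) = 2π√(1.937/9.803) = 2π × 0.44451 = 2.793 s.

2.793 s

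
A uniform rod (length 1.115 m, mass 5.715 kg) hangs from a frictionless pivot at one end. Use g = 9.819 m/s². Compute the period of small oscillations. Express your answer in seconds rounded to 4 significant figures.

1.729 s

For a physical pendulum T = 2π√(I/(mgd)), with d = 0.55750 m from pivot to centre of mass.
I_cm = mL²/12 = 5.715 × 1.115²/12 = 0.59209 kg·m²; I = I_cm + md² = 0.59209 + 5.715 × 0.55750² = 2.3683 kg·m².
T = 2π√(2.3683/(5.715 × 9.819 × 0.55750)) = 1.729 s.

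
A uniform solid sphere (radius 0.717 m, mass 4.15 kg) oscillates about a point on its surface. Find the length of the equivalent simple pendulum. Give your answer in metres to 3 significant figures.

The equivalent simple-pendulum length is L_eq = I/(md), where I is about the pivot and d = 0.7170 m.
I_cm = (2/5)mR² = 0.8534 kg·m², so I = I_cm + md² = 0.8534 + 2.133 = 2.987 kg·m².
L_eq = 2.987/(4.15 × 0.7170) = 1.00 m.

1.00 m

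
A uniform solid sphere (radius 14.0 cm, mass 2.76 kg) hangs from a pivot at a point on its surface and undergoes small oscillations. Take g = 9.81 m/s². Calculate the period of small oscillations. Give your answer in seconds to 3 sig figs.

I_cm = (2/5)mr² = 0.02164 kg·m². The pivot is at distance d = 0.140 m from the centre of mass.
By the parallel-axis theorem, I = I_cm + md² = 0.02164 + 0.05410 = 0.07573 kg·m².
T = 2π√(I/(mgd)) = 2π√(0.07573/(2.76 × 9.81 × 0.140)) = 0.888 s.

0.888 s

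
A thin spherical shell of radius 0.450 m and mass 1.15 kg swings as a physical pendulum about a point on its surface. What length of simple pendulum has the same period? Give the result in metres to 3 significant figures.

0.750 m

The equivalent simple-pendulum length is L_eq = I/(md), where I is about the pivot and d = 0.4500 m.
I_cm = (2/3)mR² = 0.1552 kg·m², so I = I_cm + md² = 0.1552 + 0.2329 = 0.3881 kg·m².
L_eq = 0.3881/(1.15 × 0.4500) = 0.750 m.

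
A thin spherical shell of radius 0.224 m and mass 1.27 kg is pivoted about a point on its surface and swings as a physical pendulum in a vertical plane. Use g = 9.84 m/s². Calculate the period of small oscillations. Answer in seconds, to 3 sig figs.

1.22 s

I_cm = (2/3)mr² = 0.04248 kg·m². The pivot is at distance d = 0.224 m from the centre of mass.
By the parallel-axis theorem, I = I_cm + md² = 0.04248 + 0.06372 = 0.1062 kg·m².
T = 2π√(I/(mgd)) = 2π√(0.1062/(1.27 × 9.84 × 0.224)) = 1.22 s.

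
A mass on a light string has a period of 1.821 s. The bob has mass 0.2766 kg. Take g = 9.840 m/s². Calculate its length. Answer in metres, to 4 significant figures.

From T = 2π√(L/g), L = gT²/(4π²) = 9.840 × 1.8210²/(4π²) = 0.8265 m.

0.8265 m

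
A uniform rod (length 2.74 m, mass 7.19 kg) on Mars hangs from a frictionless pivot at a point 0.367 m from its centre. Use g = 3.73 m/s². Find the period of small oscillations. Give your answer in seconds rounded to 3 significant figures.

For a physical pendulum T = 2π√(I/(mgd)), with d = 0.3670 m from pivot to centre of mass.
I_cm = mL²/12 = 7.19 × 2.74²/12 = 4.498 kg·m²; I = I_cm + md² = 4.498 + 7.19 × 0.3670² = 5.467 kg·m².
T = 2π√(5.467/(7.19 × 3.73 × 0.3670)) = 4.68 s.

4.68 s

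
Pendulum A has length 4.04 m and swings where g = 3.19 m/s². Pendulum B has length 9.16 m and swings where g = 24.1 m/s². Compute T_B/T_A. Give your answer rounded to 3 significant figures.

T = 2π√(L/g), so T_B/T_A = √((L_B/g_B)/(L_A/g_A)) = √((9.16/24.1)/(4.04/3.19)) = 0.548.

0.548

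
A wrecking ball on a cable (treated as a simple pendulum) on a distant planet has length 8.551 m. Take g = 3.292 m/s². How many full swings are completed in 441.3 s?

43

T = 2π√(L/g) = 2π√(8.551/3.292) = 10.126 s.
Number of complete oscillations = ⌊441.3/10.126⌋ = ⌊43.579⌋ = 43.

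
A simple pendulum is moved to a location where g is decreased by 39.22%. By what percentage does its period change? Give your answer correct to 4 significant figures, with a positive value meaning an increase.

28.27%

T ∝ 1/√g, so T'/T = 1/√(0.60780) = 1.2827.
Percentage change in T = (1.2827 − 1) × 100% = 28.27%.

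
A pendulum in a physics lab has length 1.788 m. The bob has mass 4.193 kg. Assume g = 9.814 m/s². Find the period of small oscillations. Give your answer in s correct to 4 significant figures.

T = 2π√(L/g) = 2π√(1.788/9.814) = 2π × 0.42684 = 2.682 s.

2.682 s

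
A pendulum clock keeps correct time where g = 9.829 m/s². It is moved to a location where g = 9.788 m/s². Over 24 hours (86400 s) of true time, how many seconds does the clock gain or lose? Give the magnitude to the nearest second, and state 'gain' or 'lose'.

lose 180 s

The clock's period scales as T ∝ 1/√g, so T'/T = √(9.829/9.788) = 1.00209.
In 86400 s of true time the clock registers 86400/1.00209 = 86219.6 s, so it loses 180 s.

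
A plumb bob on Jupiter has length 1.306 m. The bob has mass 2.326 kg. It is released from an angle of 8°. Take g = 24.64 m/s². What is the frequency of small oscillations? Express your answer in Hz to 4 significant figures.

T = 2π√(L/g) = 2π√(1.306/24.64) = 1.4465 s, so f = 1/T = 0.6913 Hz.

0.6913 Hz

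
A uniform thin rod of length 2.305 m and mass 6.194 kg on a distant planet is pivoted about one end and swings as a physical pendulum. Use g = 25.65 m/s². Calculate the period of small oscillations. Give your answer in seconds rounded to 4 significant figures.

1.538 s

For a physical pendulum T = 2π√(I/(mgd)), with d = 1.1525 m from pivot to centre of mass.
I_cm = mL²/12 = 6.194 × 2.305²/12 = 2.7424 kg·m²; I = I_cm + md² = 2.7424 + 6.194 × 1.1525² = 10.970 kg·m².
T = 2π√(10.970/(6.194 × 25.65 × 1.1525)) = 1.538 s.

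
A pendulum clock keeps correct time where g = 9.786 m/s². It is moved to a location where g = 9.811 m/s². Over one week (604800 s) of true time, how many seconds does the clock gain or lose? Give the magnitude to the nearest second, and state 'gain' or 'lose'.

gain 772 s

The clock's period scales as T ∝ 1/√g, so T'/T = √(9.786/9.811) = 0.998725.
In 604800 s of true time the clock registers 604800/0.998725 = 605572.0 s, so it gains 772 s.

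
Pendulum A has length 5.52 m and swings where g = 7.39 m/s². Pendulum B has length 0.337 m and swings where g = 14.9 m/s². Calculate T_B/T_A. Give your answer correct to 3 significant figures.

0.174

T = 2π√(L/g), so T_B/T_A = √((L_B/g_B)/(L_A/g_A)) = √((0.337/14.9)/(5.52/7.39)) = 0.174.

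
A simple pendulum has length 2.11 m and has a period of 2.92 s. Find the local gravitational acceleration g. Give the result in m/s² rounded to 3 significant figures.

9.77 m/s²

From T = 2π√(L/g), g = 4π²L/T² = 4π² × 2.11/2.920² = 9.77 m/s².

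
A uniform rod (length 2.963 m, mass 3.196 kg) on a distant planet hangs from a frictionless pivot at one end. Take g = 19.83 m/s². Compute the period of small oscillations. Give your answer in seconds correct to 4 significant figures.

1.983 s

For a physical pendulum T = 2π√(I/(mgd)), with d = 1.4815 m from pivot to centre of mass.
I_cm = mL²/12 = 3.196 × 2.963²/12 = 2.3382 kg·m²; I = I_cm + md² = 2.3382 + 3.196 × 1.4815² = 9.3530 kg·m².
T = 2π√(9.3530/(3.196 × 19.83 × 1.4815)) = 1.983 s.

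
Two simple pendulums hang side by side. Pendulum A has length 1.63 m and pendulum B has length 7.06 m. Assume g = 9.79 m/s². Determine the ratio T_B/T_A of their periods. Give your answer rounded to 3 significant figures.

2.08

T ∝ √L, so T_B/T_A = √(L_B/L_A) = √(7.06/1.63) = 2.08.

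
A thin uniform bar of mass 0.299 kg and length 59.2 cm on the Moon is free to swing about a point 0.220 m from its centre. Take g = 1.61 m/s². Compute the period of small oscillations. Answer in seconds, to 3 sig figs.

2.94 s

For a physical pendulum T = 2π√(I/(mgd)), with d = 0.2200 m from pivot to centre of mass.
I_cm = mL²/12 = 0.299 × 0.592²/12 = 0.008732 kg·m²; I = I_cm + md² = 0.008732 + 0.299 × 0.2200² = 0.02320 kg·m².
T = 2π√(0.02320/(0.299 × 1.61 × 0.2200)) = 2.94 s.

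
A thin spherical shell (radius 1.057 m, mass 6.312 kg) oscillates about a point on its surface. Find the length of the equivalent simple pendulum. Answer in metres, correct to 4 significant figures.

1.762 m

The equivalent simple-pendulum length is L_eq = I/(md), where I is about the pivot and d = 1.0570 m.
I_cm = (2/3)mR² = 4.7014 kg·m², so I = I_cm + md² = 4.7014 + 7.0521 = 11.753 kg·m².
L_eq = 11.753/(6.312 × 1.0570) = 1.762 m.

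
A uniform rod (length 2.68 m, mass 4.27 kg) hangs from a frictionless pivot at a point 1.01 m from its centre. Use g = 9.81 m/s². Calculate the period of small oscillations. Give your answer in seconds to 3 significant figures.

For a physical pendulum T = 2π√(I/(mgd)), with d = 1.010 m from pivot to centre of mass.
I_cm = mL²/12 = 4.27 × 2.68²/12 = 2.556 kg·m²; I = I_cm + md² = 2.556 + 4.27 × 1.010² = 6.912 kg·m².
T = 2π√(6.912/(4.27 × 9.81 × 1.010)) = 2.54 s.

2.54 s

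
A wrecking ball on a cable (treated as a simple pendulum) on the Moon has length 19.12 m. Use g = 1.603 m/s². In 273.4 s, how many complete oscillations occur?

T = 2π√(L/g) = 2π√(19.12/1.603) = 21.700 s.
Number of complete oscillations = ⌊273.4/21.700⌋ = ⌊12.599⌋ = 12.

12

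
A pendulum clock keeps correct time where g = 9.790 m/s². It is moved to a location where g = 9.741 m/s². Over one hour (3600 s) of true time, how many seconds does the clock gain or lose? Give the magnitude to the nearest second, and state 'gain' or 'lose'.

lose 9 s

The clock's period scales as T ∝ 1/√g, so T'/T = √(9.790/9.741) = 1.00251.
In 3600 s of true time the clock registers 3600/1.00251 = 3591.0 s, so it loses 9 s.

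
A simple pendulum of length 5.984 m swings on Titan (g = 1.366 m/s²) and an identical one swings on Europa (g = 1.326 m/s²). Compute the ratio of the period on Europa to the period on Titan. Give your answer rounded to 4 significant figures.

T ∝ 1/√g, so T₂/T₁ = √(g₁/g₂) = √(1.366/1.326) = 1.015.

1.015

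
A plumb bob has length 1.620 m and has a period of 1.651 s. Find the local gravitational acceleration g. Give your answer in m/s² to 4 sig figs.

23.46 m/s²

From T = 2π√(L/g), g = 4π²L/T² = 4π² × 1.620/1.6510² = 23.46 m/s².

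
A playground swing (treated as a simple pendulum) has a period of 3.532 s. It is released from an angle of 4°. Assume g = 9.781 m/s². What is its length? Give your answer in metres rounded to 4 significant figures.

From T = 2π√(L/g), L = gT²/(4π²) = 9.781 × 3.5320²/(4π²) = 3.091 m.

3.091 m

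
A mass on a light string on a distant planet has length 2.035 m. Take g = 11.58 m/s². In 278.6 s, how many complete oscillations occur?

T = 2π√(L/g) = 2π√(2.035/11.58) = 2.6340 s.
Number of complete oscillations = ⌊278.6/2.6340⌋ = ⌊105.77⌋ = 105.

105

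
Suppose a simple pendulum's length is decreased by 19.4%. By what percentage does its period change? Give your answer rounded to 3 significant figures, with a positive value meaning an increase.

-10.2%

T ∝ √L, so T'/T = √(0.8060) = 0.8978.
Percentage change in T = (0.8978 − 1) × 100% = -10.2%.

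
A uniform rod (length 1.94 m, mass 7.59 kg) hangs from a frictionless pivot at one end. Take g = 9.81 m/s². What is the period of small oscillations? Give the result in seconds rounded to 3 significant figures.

For a physical pendulum T = 2π√(I/(mgd)), with d = 0.9700 m from pivot to centre of mass.
I_cm = mL²/12 = 7.59 × 1.94²/12 = 2.380 kg·m²; I = I_cm + md² = 2.380 + 7.59 × 0.9700² = 9.522 kg·m².
T = 2π√(9.522/(7.59 × 9.81 × 0.9700)) = 2.28 s.

2.28 s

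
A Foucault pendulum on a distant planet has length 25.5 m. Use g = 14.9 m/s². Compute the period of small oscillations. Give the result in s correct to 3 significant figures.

8.22 s

T = 2π√(L/g) = 2π√(25.5/14.9) = 2π × 1.308 = 8.22 s.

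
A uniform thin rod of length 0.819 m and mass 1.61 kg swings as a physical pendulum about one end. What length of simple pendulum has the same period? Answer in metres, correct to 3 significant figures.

The equivalent simple-pendulum length is L_eq = I/(md), where I is about the pivot and d = 0.4095 m.
I_cm = (1/12)mL² = 0.08999 kg·m², so I = I_cm + md² = 0.08999 + 0.2700 = 0.3600 kg·m².
L_eq = 0.3600/(1.61 × 0.4095) = 0.546 m.

0.546 m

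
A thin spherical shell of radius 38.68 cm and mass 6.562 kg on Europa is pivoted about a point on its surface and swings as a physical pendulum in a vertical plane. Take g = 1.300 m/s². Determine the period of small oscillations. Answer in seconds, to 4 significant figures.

4.425 s

I_cm = (2/3)mr² = 0.65451 kg·m². The pivot is at distance d = 0.3868 m from the centre of mass.
By the parallel-axis theorem, I = I_cm + md² = 0.65451 + 0.98177 = 1.6363 kg·m².
T = 2π√(I/(mgd)) = 2π√(1.6363/(6.562 × 1.300 × 0.3868)) = 4.425 s.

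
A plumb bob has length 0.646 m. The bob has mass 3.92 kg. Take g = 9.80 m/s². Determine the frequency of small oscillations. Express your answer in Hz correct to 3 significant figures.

T = 2π√(L/g) = 2π√(0.646/9.80) = 1.613 s, so f = 1/T = 0.620 Hz.

0.620 Hz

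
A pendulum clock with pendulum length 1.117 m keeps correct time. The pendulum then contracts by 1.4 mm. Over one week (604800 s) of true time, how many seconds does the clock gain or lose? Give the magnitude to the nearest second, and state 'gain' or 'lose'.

T ∝ √L, so T'/T = √(1.11560/1.117) = 0.999373.
In 604800 s of true time the clock registers 604800/0.999373 = 605179.4 s, so it gains 379 s.

gain 379 s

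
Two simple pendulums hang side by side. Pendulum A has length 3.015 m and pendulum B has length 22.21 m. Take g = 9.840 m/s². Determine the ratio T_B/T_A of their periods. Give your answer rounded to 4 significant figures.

2.714

T ∝ √L, so T_B/T_A = √(L_B/L_A) = √(22.21/3.015) = 2.714.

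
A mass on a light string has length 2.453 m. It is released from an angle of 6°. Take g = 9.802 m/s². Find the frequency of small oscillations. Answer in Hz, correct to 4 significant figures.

T = 2π√(L/g) = 2π√(2.453/9.802) = 3.1432 s, so f = 1/T = 0.3181 Hz.

0.3181 Hz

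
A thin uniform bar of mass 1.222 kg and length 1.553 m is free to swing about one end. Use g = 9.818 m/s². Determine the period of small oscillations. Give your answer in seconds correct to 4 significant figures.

2.040 s

For a physical pendulum T = 2π√(I/(mgd)), with d = 0.77650 m from pivot to centre of mass.
I_cm = mL²/12 = 1.222 × 1.553²/12 = 0.24560 kg·m²; I = I_cm + md² = 0.24560 + 1.222 × 0.77650² = 0.98241 kg·m².
T = 2π√(0.98241/(1.222 × 9.818 × 0.77650)) = 2.040 s.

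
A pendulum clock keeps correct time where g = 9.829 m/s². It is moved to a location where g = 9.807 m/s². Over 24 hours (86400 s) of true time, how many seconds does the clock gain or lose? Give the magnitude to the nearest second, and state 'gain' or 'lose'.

lose 97 s

The clock's period scales as T ∝ 1/√g, so T'/T = √(9.829/9.807) = 1.00112.
In 86400 s of true time the clock registers 86400/1.00112 = 86303.3 s, so it loses 97 s.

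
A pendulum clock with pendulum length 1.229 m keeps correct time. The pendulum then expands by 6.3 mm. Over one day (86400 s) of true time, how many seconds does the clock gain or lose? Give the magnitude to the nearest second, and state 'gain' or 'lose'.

lose 221 s

T ∝ √L, so T'/T = √(1.23530/1.229) = 1.00256.
In 86400 s of true time the clock registers 86400/1.00256 = 86179.4 s, so it loses 221 s.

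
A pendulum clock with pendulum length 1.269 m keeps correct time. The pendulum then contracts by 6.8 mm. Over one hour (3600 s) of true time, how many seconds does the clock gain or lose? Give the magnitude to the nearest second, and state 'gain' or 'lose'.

T ∝ √L, so T'/T = √(1.26220/1.269) = 0.997317.
In 3600 s of true time the clock registers 3600/0.997317 = 3609.7 s, so it gains 10 s.

gain 10 s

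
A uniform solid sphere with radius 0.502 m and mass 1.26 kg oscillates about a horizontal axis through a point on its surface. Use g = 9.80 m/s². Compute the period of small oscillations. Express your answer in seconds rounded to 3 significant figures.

1.68 s

I_cm = (2/5)mr² = 0.1270 kg·m². The pivot is at distance d = 0.502 m from the centre of mass.
By the parallel-axis theorem, I = I_cm + md² = 0.1270 + 0.3175 = 0.4445 kg·m².
T = 2π√(I/(mgd)) = 2π√(0.4445/(1.26 × 9.80 × 0.502)) = 1.68 s.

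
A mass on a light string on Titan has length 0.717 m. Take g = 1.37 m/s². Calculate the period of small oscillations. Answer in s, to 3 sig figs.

4.55 s

T = 2π√(L/g) = 2π√(0.717/1.37) = 2π × 0.7234 = 4.55 s.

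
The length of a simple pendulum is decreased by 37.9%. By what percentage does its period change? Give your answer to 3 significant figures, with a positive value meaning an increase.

T ∝ √L, so T'/T = √(0.6210) = 0.7880.
Percentage change in T = (0.7880 − 1) × 100% = -21.2%.

-21.2%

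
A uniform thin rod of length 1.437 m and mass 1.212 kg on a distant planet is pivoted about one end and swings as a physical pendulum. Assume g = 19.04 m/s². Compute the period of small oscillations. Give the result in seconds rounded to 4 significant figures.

1.409 s

For a physical pendulum T = 2π√(I/(mgd)), with d = 0.71850 m from pivot to centre of mass.
I_cm = mL²/12 = 1.212 × 1.437²/12 = 0.20856 kg·m²; I = I_cm + md² = 0.20856 + 1.212 × 0.71850² = 0.83425 kg·m².
T = 2π√(0.83425/(1.212 × 19.04 × 0.71850)) = 1.409 s.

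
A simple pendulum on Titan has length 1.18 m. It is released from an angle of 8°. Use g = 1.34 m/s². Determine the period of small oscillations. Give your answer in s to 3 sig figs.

5.90 s

T = 2π√(L/g) = 2π√(1.18/1.34) = 2π × 0.9384 = 5.90 s.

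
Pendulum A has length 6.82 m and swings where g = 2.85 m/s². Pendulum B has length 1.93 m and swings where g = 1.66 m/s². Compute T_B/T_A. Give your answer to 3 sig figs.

0.697

T = 2π√(L/g), so T_B/T_A = √((L_B/g_B)/(L_A/g_A)) = √((1.93/1.66)/(6.82/2.85)) = 0.697.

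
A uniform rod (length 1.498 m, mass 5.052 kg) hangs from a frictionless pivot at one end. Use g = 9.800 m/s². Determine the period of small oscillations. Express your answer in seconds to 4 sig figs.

For a physical pendulum T = 2π√(I/(mgd)), with d = 0.74900 m from pivot to centre of mass.
I_cm = mL²/12 = 5.052 × 1.498²/12 = 0.94473 kg·m²; I = I_cm + md² = 0.94473 + 5.052 × 0.74900² = 3.7789 kg·m².
T = 2π√(3.7789/(5.052 × 9.800 × 0.74900)) = 2.006 s.

2.006 s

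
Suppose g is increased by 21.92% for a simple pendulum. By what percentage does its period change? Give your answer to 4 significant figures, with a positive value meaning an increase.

-9.435%

T ∝ 1/√g, so T'/T = 1/√(1.2192) = 0.90565.
Percentage change in T = (0.90565 − 1) × 100% = -9.435%.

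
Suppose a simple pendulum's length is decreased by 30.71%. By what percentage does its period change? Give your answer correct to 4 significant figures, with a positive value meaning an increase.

-16.76%

T ∝ √L, so T'/T = √(0.69290) = 0.83241.
Percentage change in T = (0.83241 − 1) × 100% = -16.76%.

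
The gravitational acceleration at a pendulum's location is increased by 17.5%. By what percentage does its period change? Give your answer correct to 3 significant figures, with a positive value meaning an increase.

-7.75%

T ∝ 1/√g, so T'/T = 1/√(1.175) = 0.9225.
Percentage change in T = (0.9225 − 1) × 100% = -7.75%.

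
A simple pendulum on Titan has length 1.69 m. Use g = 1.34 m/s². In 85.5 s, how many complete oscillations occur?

12

T = 2π√(L/g) = 2π√(1.69/1.34) = 7.056 s.
Number of complete oscillations = ⌊85.5/7.056⌋ = ⌊12.12⌋ = 12.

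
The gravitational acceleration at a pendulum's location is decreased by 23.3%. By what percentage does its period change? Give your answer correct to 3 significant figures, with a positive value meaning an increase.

14.2%

T ∝ 1/√g, so T'/T = 1/√(0.7670) = 1.142.
Percentage change in T = (1.142 − 1) × 100% = 14.2%.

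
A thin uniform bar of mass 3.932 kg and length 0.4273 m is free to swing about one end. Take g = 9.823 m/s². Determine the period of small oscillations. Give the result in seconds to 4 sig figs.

1.070 s

For a physical pendulum T = 2π√(I/(mgd)), with d = 0.21365 m from pivot to centre of mass.
I_cm = mL²/12 = 3.932 × 0.4273²/12 = 0.059827 kg·m²; I = I_cm + md² = 0.059827 + 3.932 × 0.21365² = 0.23931 kg·m².
T = 2π√(0.23931/(3.932 × 9.823 × 0.21365)) = 1.070 s.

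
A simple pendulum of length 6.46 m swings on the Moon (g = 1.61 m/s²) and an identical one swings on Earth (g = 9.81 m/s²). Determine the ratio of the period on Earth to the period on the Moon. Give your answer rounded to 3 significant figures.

T ∝ 1/√g, so T₂/T₁ = √(g₁/g₂) = √(1.61/9.81) = 0.405.

0.405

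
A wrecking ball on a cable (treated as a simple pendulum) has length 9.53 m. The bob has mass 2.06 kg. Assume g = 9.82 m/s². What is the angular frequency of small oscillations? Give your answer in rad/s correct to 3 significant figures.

1.02 rad/s

ω = √(g/L) = √(9.82/9.53) = 1.02 rad/s.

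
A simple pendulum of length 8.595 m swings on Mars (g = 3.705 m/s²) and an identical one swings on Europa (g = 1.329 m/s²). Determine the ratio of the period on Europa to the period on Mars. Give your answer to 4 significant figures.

1.670

T ∝ 1/√g, so T₂/T₁ = √(g₁/g₂) = √(3.705/1.329) = 1.670.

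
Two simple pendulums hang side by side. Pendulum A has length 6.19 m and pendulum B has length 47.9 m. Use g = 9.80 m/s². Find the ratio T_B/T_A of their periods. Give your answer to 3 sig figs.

T ∝ √L, so T_B/T_A = √(L_B/L_A) = √(47.9/6.19) = 2.78.

2.78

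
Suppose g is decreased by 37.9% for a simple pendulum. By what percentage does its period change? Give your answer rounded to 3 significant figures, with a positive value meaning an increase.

T ∝ 1/√g, so T'/T = 1/√(0.6210) = 1.269.
Percentage change in T = (1.269 − 1) × 100% = 26.9%.

26.9%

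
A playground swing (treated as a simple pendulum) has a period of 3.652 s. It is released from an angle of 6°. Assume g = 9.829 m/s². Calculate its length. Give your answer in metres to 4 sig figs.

From T = 2π√(L/g), L = gT²/(4π²) = 9.829 × 3.6520²/(4π²) = 3.321 m.

3.321 m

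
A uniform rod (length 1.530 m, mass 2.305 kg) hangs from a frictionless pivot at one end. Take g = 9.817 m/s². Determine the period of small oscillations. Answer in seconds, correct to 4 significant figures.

2.025 s

For a physical pendulum T = 2π√(I/(mgd)), with d = 0.76500 m from pivot to centre of mass.
I_cm = mL²/12 = 2.305 × 1.530²/12 = 0.44965 kg·m²; I = I_cm + md² = 0.44965 + 2.305 × 0.76500² = 1.7986 kg·m².
T = 2π√(1.7986/(2.305 × 9.817 × 0.76500)) = 2.025 s.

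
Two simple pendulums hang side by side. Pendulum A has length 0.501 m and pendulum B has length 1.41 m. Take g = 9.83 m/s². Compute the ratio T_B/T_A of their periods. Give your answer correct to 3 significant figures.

1.68

T ∝ √L, so T_B/T_A = √(L_B/L_A) = √(1.41/0.501) = 1.68.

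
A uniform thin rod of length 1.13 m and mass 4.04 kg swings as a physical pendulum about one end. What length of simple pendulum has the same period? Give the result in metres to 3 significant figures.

0.753 m

The equivalent simple-pendulum length is L_eq = I/(md), where I is about the pivot and d = 0.5650 m.
I_cm = (1/12)mL² = 0.4299 kg·m², so I = I_cm + md² = 0.4299 + 1.290 = 1.720 kg·m².
L_eq = 1.720/(4.04 × 0.5650) = 0.753 m.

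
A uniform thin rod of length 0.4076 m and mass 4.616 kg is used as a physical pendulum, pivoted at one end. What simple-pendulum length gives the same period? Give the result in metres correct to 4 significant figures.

The equivalent simple-pendulum length is L_eq = I/(md), where I is about the pivot and d = 0.20380 m.
I_cm = (1/12)mL² = 0.063908 kg·m², so I = I_cm + md² = 0.063908 + 0.19172 = 0.25563 kg·m².
L_eq = 0.25563/(4.616 × 0.20380) = 0.2717 m.

0.2717 m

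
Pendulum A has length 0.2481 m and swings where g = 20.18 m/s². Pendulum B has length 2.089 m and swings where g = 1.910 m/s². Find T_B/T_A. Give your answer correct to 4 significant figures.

T = 2π√(L/g), so T_B/T_A = √((L_B/g_B)/(L_A/g_A)) = √((2.089/1.910)/(0.2481/20.18)) = 9.432.

9.432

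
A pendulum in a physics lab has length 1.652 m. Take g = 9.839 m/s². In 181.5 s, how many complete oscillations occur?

70

T = 2π√(L/g) = 2π√(1.652/9.839) = 2.5746 s.
Number of complete oscillations = ⌊181.5/2.5746⌋ = ⌊70.496⌋ = 70.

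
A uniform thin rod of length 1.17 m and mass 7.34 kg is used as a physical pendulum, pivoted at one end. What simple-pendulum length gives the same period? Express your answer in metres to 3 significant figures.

0.780 m

The equivalent simple-pendulum length is L_eq = I/(md), where I is about the pivot and d = 0.5850 m.
I_cm = (1/12)mL² = 0.8373 kg·m², so I = I_cm + md² = 0.8373 + 2.512 = 3.349 kg·m².
L_eq = 3.349/(7.34 × 0.5850) = 0.780 m.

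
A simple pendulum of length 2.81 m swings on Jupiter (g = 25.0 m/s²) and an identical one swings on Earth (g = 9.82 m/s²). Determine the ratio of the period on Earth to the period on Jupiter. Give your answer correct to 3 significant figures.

T ∝ 1/√g, so T₂/T₁ = √(g₁/g₂) = √(25.0/9.82) = 1.60.

1.60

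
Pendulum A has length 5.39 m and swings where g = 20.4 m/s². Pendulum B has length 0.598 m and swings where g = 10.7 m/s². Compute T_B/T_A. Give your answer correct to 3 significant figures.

0.460

T = 2π√(L/g), so T_B/T_A = √((L_B/g_B)/(L_A/g_A)) = √((0.598/10.7)/(5.39/20.4)) = 0.460.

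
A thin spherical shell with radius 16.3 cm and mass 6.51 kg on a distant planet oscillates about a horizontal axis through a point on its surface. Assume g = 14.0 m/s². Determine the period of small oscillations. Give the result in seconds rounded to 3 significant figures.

0.875 s

I_cm = (2/3)mr² = 0.1153 kg·m². The pivot is at distance d = 0.163 m from the centre of mass.
By the parallel-axis theorem, I = I_cm + md² = 0.1153 + 0.1730 = 0.2883 kg·m².
T = 2π√(I/(mgd)) = 2π√(0.2883/(6.51 × 14.0 × 0.163)) = 0.875 s.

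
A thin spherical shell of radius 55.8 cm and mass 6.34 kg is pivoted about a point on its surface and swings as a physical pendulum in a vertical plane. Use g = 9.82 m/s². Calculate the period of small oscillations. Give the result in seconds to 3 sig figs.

1.93 s

I_cm = (2/3)mr² = 1.316 kg·m². The pivot is at distance d = 0.558 m from the centre of mass.
By the parallel-axis theorem, I = I_cm + md² = 1.316 + 1.974 = 3.290 kg·m².
T = 2π√(I/(mgd)) = 2π√(3.290/(6.34 × 9.82 × 0.558)) = 1.93 s.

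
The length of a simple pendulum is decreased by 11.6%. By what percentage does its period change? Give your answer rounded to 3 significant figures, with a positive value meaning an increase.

-5.98%

T ∝ √L, so T'/T = √(0.8840) = 0.9402.
Percentage change in T = (0.9402 − 1) × 100% = -5.98%.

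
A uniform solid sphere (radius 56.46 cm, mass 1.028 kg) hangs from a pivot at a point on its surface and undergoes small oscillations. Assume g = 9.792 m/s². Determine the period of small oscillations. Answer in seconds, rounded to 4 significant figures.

1.785 s

I_cm = (2/5)mr² = 0.13108 kg·m². The pivot is at distance d = 0.5646 m from the centre of mass.
By the parallel-axis theorem, I = I_cm + md² = 0.13108 + 0.32770 = 0.45878 kg·m².
T = 2π√(I/(mgd)) = 2π√(0.45878/(1.028 × 9.792 × 0.5646)) = 1.785 s.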